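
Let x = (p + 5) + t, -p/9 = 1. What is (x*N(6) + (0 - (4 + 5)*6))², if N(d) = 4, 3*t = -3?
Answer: 5476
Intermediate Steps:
t = -1 (t = (⅓)*(-3) = -1)
p = -9 (p = -9*1 = -9)
x = -5 (x = (-9 + 5) - 1 = -4 - 1 = -5)
(x*N(6) + (0 - (4 + 5)*6))² = (-5*4 + (0 - (4 + 5)*6))² = (-20 + (0 - 9*6))² = (-20 + (0 - 1*54))² = (-20 + (0 - 54))² = (-20 - 54)² = (-74)² = 5476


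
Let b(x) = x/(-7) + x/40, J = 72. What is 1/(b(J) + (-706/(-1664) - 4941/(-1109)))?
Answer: -32294080/116454721 ≈ -0.27731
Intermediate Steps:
b(x) = -33*x/280 (b(x) = x*(-⅐) + x*(1/40) = -x/7 + x/40 = -33*x/280)
1/(b(J) + (-706/(-1664) - 4941/(-1109))) = 1/(-33/280*72 + (-706/(-1664) - 4941/(-1109))) = 1/(-297/35 + (-706*(-1/1664) - 4941*(-1/1109))) = 1/(-297/35 + (353/832 + 4941/1109)) = 1/(-297/35 + 4502389/922688) = 1/(-116454721/32294080) = -32294080/116454721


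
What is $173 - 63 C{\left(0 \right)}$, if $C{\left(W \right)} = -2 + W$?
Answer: $299$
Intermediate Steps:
$173 - 63 C{\left(0 \right)} = 173 - 63 \left(-2 + 0\right) = 173 - -126 = 173 + 126 = 299$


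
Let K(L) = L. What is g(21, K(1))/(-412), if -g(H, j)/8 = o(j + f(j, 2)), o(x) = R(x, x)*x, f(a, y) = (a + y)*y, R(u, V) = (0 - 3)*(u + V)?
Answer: -588/103 ≈ -5.7087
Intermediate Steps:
R(u, V) = -3*V - 3*u (R(u, V) = -3*(V + u) = -3*V - 3*u)
f(a, y) = y*(a + y)
o(x) = -6*x² (o(x) = (-3*x - 3*x)*x = (-6*x)*x = -6*x²)
g(H, j) = 48*(4 + 3*j)² (g(H, j) = -(-48)*(j + 2*(j + 2))² = -(-48)*(j + 2*(2 + j))² = -(-48)*(j + (4 + 2*j))² = -(-48)*(4 + 3*j)² = 48*(4 + 3*j)²)
g(21, K(1))/(-412) = (768 + 432*1² + 1152*1)/(-412) = (768 + 432*1 + 1152)*(-1/412) = (768 + 432 + 1152)*(-1/412) = 2352*(-1/412) = -588/103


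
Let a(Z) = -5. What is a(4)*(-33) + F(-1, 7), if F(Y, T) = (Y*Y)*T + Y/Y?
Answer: 173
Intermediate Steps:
F(Y, T) = 1 + T*Y² (F(Y, T) = Y²*T + 1 = T*Y² + 1 = 1 + T*Y²)
a(4)*(-33) + F(-1, 7) = -5*(-33) + (1 + 7*(-1)²) = 165 + (1 + 7*1) = 165 + (1 + 7) = 165 + 8 = 173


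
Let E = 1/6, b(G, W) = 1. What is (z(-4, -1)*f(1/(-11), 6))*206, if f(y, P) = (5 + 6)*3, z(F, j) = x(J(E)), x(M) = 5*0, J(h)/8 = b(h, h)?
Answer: 0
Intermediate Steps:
E = ⅙ ≈ 0.16667
J(h) = 8 (J(h) = 8*1 = 8)
x(M) = 0
z(F, j) = 0
f(y, P) = 33 (f(y, P) = 11*3 = 33)
(z(-4, -1)*f(1/(-11), 6))*206 = (0*33)*206 = 0*206 = 0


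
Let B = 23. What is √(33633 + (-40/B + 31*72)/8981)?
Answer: 5*√1171487853569/29509 ≈ 183.39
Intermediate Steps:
√(33633 + (-40/B + 31*72)/8981) = √(33633 + (-40/23 + 31*72)/8981) = √(33633 + (-40*1/23 + 2232)*(1/8981)) = √(33633 + (-40/23 + 2232)*(1/8981)) = √(33633 + (51296/23)*(1/8981)) = √(33633 + 7328/29509) = √(992483525/29509) = 5*√1171487853569/29509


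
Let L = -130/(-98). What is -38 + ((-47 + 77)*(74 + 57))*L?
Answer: 253588/49 ≈ 5175.3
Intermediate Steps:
L = 65/49 (L = -130*(-1/98) = 65/49 ≈ 1.3265)
-38 + ((-47 + 77)*(74 + 57))*L = -38 + ((-47 + 77)*(74 + 57))*(65/49) = -38 + (30*131)*(65/49) = -38 + 3930*(65/49) = -38 + 255450/49 = 253588/49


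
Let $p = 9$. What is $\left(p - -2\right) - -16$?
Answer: $27$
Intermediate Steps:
$\left(p - -2\right) - -16 = \left(9 - -2\right) - -16 = \left(9 + 2\right) + 16 = 11 + 16 = 27$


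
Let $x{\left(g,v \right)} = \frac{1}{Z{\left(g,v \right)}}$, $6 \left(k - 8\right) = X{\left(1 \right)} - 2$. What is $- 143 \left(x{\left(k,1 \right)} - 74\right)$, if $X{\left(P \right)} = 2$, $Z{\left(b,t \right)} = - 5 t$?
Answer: $\frac{53053}{5} \approx 10611.0$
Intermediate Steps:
$k = 8$ ($k = 8 + \frac{2 - 2}{6} = 8 + \frac{1}{6} \cdot 0 = 8 + 0 = 8$)
$x{\left(g,v \right)} = - \frac{1}{5 v}$ ($x{\left(g,v \right)} = \frac{1}{\left(-5\right) v} = - \frac{1}{5 v}$)
$- 143 \left(x{\left(k,1 \right)} - 74\right) = - 143 \left(- \frac{1}{5 \cdot 1} - 74\right) = - 143 \left(\left(- \frac{1}{5}\right) 1 - 74\right) = - 143 \left(- \frac{1}{5} - 74\right) = \left(-143\right) \left(- \frac{371}{5}\right) = \frac{53053}{5}$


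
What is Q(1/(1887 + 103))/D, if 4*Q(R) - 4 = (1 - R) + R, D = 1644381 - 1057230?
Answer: 5/2348604 ≈ 2.1289e-6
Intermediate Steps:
D = 587151
Q(R) = 5/4 (Q(R) = 1 + ((1 - R) + R)/4 = 1 + (1/4)*1 = 1 + 1/4 = 5/4)
Q(1/(1887 + 103))/D = (5/4)/587151 = (5/4)*(1/587151) = 5/2348604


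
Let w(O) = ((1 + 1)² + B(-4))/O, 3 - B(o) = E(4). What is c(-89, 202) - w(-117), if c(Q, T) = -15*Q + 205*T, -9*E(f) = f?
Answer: 45010552/1053 ≈ 42745.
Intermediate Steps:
E(f) = -f/9
B(o) = 31/9 (B(o) = 3 - (-1)*4/9 = 3 - 1*(-4/9) = 3 + 4/9 = 31/9)
w(O) = 67/(9*O) (w(O) = ((1 + 1)² + 31/9)/O = (2² + 31/9)/O = (4 + 31/9)/O = 67/(9*O))
c(-89, 202) - w(-117) = (-15*(-89) + 205*202) - 67/(9*(-117)) = (1335 + 41410) - 67*(-1)/(9*117) = 42745 - 1*(-67/1053) = 42745 + 67/1053 = 45010552/1053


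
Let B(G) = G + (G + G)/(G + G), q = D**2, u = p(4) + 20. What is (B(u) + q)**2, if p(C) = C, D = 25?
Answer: 422500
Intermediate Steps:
u = 24 (u = 4 + 20 = 24)
q = 625 (q = 25**2 = 625)
B(G) = 1 + G (B(G) = G + (2*G)/((2*G)) = G + (2*G)*(1/(2*G)) = G + 1 = 1 + G)
(B(u) + q)**2 = ((1 + 24) + 625)**2 = (25 + 625)**2 = 650**2 = 422500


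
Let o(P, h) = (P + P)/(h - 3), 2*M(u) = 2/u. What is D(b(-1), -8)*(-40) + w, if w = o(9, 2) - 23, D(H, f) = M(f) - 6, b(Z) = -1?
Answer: 204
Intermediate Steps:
M(u) = 1/u (M(u) = (2/u)/2 = 1/u)
o(P, h) = 2*P/(-3 + h) (o(P, h) = (2*P)/(-3 + h) = 2*P/(-3 + h))
D(H, f) = -6 + 1/f (D(H, f) = 1/f - 6 = -6 + 1/f)
w = -41 (w = 2*9/(-3 + 2) - 23 = 2*9/(-1) - 23 = 2*9*(-1) - 23 = -18 - 23 = -41)
D(b(-1), -8)*(-40) + w = (-6 + 1/(-8))*(-40) - 41 = (-6 - ⅛)*(-40) - 41 = -49/8*(-40) - 41 = 245 - 41 = 204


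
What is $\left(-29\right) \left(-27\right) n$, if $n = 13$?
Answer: $10179$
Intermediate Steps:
$\left(-29\right) \left(-27\right) n = \left(-29\right) \left(-27\right) 13 = 783 \cdot 13 = 10179$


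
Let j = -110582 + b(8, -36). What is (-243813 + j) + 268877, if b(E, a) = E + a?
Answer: -85546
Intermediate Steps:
j = -110610 (j = -110582 + (8 - 36) = -110582 - 28 = -110610)
(-243813 + j) + 268877 = (-243813 - 110610) + 268877 = -354423 + 268877 = -85546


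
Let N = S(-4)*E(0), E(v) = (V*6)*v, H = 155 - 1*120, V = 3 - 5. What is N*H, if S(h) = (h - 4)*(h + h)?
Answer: 0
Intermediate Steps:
V = -2
H = 35 (H = 155 - 120 = 35)
S(h) = 2*h*(-4 + h) (S(h) = (-4 + h)*(2*h) = 2*h*(-4 + h))
E(v) = -12*v (E(v) = (-2*6)*v = -12*v)
N = 0 (N = (2*(-4)*(-4 - 4))*(-12*0) = (2*(-4)*(-8))*0 = 64*0 = 0)
N*H = 0*35 = 0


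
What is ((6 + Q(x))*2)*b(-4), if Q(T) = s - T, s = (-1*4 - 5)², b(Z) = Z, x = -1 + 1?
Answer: -696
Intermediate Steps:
x = 0
s = 81 (s = (-4 - 5)² = (-9)² = 81)
Q(T) = 81 - T
((6 + Q(x))*2)*b(-4) = ((6 + (81 - 1*0))*2)*(-4) = ((6 + (81 + 0))*2)*(-4) = ((6 + 81)*2)*(-4) = (87*2)*(-4) = 174*(-4) = -696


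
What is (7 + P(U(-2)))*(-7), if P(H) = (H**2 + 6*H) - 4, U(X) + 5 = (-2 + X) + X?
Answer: -406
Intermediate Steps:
U(X) = -7 + 2*X (U(X) = -5 + ((-2 + X) + X) = -5 + (-2 + 2*X) = -7 + 2*X)
P(H) = -4 + H**2 + 6*H
(7 + P(U(-2)))*(-7) = (7 + (-4 + (-7 + 2*(-2))**2 + 6*(-7 + 2*(-2))))*(-7) = (7 + (-4 + (-7 - 4)**2 + 6*(-7 - 4)))*(-7) = (7 + (-4 + (-11)**2 + 6*(-11)))*(-7) = (7 + (-4 + 121 - 66))*(-7) = (7 + 51)*(-7) = 58*(-7) = -406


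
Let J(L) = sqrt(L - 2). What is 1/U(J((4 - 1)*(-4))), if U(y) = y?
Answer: -I*sqrt(14)/14 ≈ -0.26726*I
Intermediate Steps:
J(L) = sqrt(-2 + L)
1/U(J((4 - 1)*(-4))) = 1/(sqrt(-2 + (4 - 1)*(-4))) = 1/(sqrt(-2 + 3*(-4))) = 1/(sqrt(-2 - 12)) = 1/(sqrt(-14)) = 1/(I*sqrt(14)) = -I*sqrt(14)/14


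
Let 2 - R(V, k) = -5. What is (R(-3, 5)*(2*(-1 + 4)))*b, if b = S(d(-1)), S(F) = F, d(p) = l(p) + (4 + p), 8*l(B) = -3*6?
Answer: 63/2 ≈ 31.500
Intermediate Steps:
l(B) = -9/4 (l(B) = (-3*6)/8 = (1/8)*(-18) = -9/4)
d(p) = 7/4 + p (d(p) = -9/4 + (4 + p) = 7/4 + p)
R(V, k) = 7 (R(V, k) = 2 - 1*(-5) = 2 + 5 = 7)
b = 3/4 (b = 7/4 - 1 = 3/4 ≈ 0.75000)
(R(-3, 5)*(2*(-1 + 4)))*b = (7*(2*(-1 + 4)))*(3/4) = (7*(2*3))*(3/4) = (7*6)*(3/4) = 42*(3/4) = 63/2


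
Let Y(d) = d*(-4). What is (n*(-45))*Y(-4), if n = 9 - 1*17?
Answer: 5760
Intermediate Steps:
Y(d) = -4*d
n = -8 (n = 9 - 17 = -8)
(n*(-45))*Y(-4) = (-8*(-45))*(-4*(-4)) = 360*16 = 5760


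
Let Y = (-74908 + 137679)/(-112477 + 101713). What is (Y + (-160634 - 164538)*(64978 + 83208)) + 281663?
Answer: -518670404788127/10764 ≈ -4.8186e+10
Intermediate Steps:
Y = -62771/10764 (Y = 62771/(-10764) = 62771*(-1/10764) = -62771/10764 ≈ -5.8316)
(Y + (-160634 - 164538)*(64978 + 83208)) + 281663 = (-62771/10764 + (-160634 - 164538)*(64978 + 83208)) + 281663 = (-62771/10764 - 325172*148186) + 281663 = (-62771/10764 - 48185937992) + 281663 = -518673436608659/10764 + 281663 = -518670404788127/10764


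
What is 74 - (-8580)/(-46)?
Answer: -2588/23 ≈ -112.52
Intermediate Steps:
74 - (-8580)/(-46) = 74 - (-8580)*(-1)/46 = 74 - 156*55/46 = 74 - 4290/23 = -2588/23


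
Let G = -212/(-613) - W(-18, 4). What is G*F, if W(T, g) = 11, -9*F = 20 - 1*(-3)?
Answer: 50071/1839 ≈ 27.227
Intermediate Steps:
F = -23/9 (F = -(20 - 1*(-3))/9 = -(20 + 3)/9 = -1/9*23 = -23/9 ≈ -2.5556)
G = -6531/613 (G = -212/(-613) - 1*11 = -212*(-1/613) - 11 = 212/613 - 11 = -6531/613 ≈ -10.654)
G*F = -6531/613*(-23/9) = 50071/1839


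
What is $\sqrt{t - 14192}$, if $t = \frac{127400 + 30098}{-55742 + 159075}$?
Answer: $\frac{i \sqrt{151521769811854}}{103333} \approx 119.12 i$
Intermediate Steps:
$t = \frac{157498}{103333} \approx 1.5242$
$\sqrt{t - 14192} = \sqrt{\frac{157498}{103333} - 14192} = \sqrt{- \frac{1466344438}{103333}} = \frac{i \sqrt{151521769811854}}{103333}$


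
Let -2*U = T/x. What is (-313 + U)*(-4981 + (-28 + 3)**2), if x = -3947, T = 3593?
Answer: 5373624762/3947 ≈ 1.3614e+6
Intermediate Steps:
U = 3593/7894 (U = -3593/(2*(-3947)) = -3593*(-1)/(2*3947) = -1/2*(-3593/3947) = 3593/7894 ≈ 0.45516)
(-313 + U)*(-4981 + (-28 + 3)**2) = (-313 + 3593/7894)*(-4981 + (-28 + 3)**2) = -2467229*(-4981 + (-25)**2)/7894 = -2467229*(-4981 + 625)/7894 = -2467229/7894*(-4356) = 5373624762/3947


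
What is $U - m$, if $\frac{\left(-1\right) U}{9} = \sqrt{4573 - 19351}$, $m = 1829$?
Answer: $-1829 - 27 i \sqrt{1642} \approx -1829.0 - 1094.1 i$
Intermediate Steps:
$U = - 27 i \sqrt{1642}$ ($U = - 9 \sqrt{4573 - 19351} = - 9 \sqrt{-14778} = - 9 \cdot 3 i \sqrt{1642} = - 27 i \sqrt{1642} \approx - 1094.1 i$)
$U - m = - 27 i \sqrt{1642} - 1829 = -1829 - 27 i \sqrt{1642}$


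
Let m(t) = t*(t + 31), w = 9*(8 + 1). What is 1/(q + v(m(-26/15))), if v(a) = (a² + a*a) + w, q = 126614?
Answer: 50625/6674493167 ≈ 7.5848e-6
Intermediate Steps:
w = 81 (w = 9*9 = 81)
m(t) = t*(31 + t)
v(a) = 81 + 2*a² (v(a) = (a² + a*a) + 81 = (a² + a²) + 81 = 2*a² + 81 = 81 + 2*a²)
1/(q + v(m(-26/15))) = 1/(126614 + (81 + 2*((-26/15)*(31 - 26/15))²)) = 1/(126614 + (81 + 2*((-26*1/15)*(31 - 26*1/15))²)) = 1/(126614 + (81 + 2*(-26*(31 - 26/15)/15)²)) = 1/(126614 + (81 + 2*(-26/15*439/15)²)) = 1/(126614 + (81 + 2*(-11414/225)²)) = 1/(126614 + (81 + 2*(130279396/50625))) = 1/(126614 + (81 + 260558792/50625)) = 1/(126614 + 264659417/50625) = 1/(6674493167/50625) = 50625/6674493167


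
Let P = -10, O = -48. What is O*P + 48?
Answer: 528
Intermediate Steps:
O*P + 48 = -48*(-10) + 48 = 480 + 48 = 528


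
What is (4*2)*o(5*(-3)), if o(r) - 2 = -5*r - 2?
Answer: 600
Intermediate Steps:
o(r) = -5*r (o(r) = 2 + (-5*r - 2) = 2 + (-2 - 5*r) = -5*r)
(4*2)*o(5*(-3)) = (4*2)*(-25*(-3)) = 8*(-5*(-15)) = 8*75 = 600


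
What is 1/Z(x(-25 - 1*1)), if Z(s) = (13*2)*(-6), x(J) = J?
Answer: -1/156 ≈ -0.0064103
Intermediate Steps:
Z(s) = -156 (Z(s) = 26*(-6) = -156)
1/Z(x(-25 - 1*1)) = 1/(-156) = -1/156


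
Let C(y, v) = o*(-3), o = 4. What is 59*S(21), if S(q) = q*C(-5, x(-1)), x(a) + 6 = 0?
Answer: -14868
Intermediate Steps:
x(a) = -6 (x(a) = -6 + 0 = -6)
C(y, v) = -12 (C(y, v) = 4*(-3) = -12)
S(q) = -12*q (S(q) = q*(-12) = -12*q)
59*S(21) = 59*(-12*21) = 59*(-252) = -14868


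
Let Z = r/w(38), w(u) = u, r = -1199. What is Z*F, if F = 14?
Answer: -8393/19 ≈ -441.74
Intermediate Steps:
Z = -1199/38 ≈ -31.553
Z*F = -1199/38*14 = -8393/19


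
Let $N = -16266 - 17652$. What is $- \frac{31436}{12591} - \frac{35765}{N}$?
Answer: $- \frac{205309711}{142353846} \approx -1.4422$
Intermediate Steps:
$N = -33918$ ($N = -16266 - 17652 = -33918$)
$- \frac{31436}{12591} - \frac{35765}{N} = - \frac{31436}{12591} - \frac{35765}{-33918} = \left(-31436\right) \frac{1}{12591} - - \frac{35765}{33918} = - \frac{31436}{12591} + \frac{35765}{33918} = - \frac{205309711}{142353846}$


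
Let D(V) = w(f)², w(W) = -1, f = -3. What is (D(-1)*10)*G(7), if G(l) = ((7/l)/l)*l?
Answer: 10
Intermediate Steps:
D(V) = 1 (D(V) = (-1)² = 1)
G(l) = 7/l (G(l) = (7/l²)*l = 7/l)
(D(-1)*10)*G(7) = (1*10)*(7/7) = 10*(7*(⅐)) = 10*1 = 10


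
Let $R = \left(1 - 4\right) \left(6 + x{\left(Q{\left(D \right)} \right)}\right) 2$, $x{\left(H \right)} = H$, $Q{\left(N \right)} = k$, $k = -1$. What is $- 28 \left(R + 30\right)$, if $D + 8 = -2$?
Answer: $0$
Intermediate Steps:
$D = -10$ ($D = -8 - 2 = -10$)
$Q{\left(N \right)} = -1$
$R = -30$ ($R = \left(1 - 4\right) \left(6 - 1\right) 2 = \left(-3\right) 5 \cdot 2 = \left(-15\right) 2 = -30$)
$- 28 \left(R + 30\right) = - 28 \left(-30 + 30\right) = \left(-28\right) 0 = 0$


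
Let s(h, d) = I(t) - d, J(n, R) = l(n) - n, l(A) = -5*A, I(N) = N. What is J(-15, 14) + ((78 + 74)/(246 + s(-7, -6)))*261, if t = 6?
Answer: 10482/43 ≈ 243.77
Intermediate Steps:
J(n, R) = -6*n (J(n, R) = -5*n - n = -6*n)
s(h, d) = 6 - d
J(-15, 14) + ((78 + 74)/(246 + s(-7, -6)))*261 = -6*(-15) + ((78 + 74)/(246 + (6 - 1*(-6))))*261 = 90 + (152/(246 + (6 + 6)))*261 = 90 + (152/(246 + 12))*261 = 90 + (152/258)*261 = 90 + (152*(1/258))*261 = 90 + (76/129)*261 = 90 + 6612/43 = 10482/43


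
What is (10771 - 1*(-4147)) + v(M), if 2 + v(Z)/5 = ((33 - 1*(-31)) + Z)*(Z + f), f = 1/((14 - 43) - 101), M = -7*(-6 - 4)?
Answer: 803437/13 ≈ 61803.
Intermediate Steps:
M = 70 (M = -7*(-10) = 70)
f = -1/130 (f = 1/(-29 - 101) = 1/(-130) = -1/130 ≈ -0.0076923)
v(Z) = -10 + 5*(64 + Z)*(-1/130 + Z) (v(Z) = -10 + 5*(((33 - 1*(-31)) + Z)*(Z - 1/130)) = -10 + 5*(((33 + 31) + Z)*(-1/130 + Z)) = -10 + 5*((64 + Z)*(-1/130 + Z)) = -10 + 5*(64 + Z)*(-1/130 + Z))
(10771 - 1*(-4147)) + v(M) = (10771 - 1*(-4147)) + (-162/13 + 5*70**2 + (8319/26)*70) = (10771 + 4147) + (-162/13 + 5*4900 + 291165/13) = 14918 + (-162/13 + 24500 + 291165/13) = 14918 + 609503/13 = 803437/13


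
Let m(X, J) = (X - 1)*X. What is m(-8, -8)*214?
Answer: 15408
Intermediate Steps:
m(X, J) = X*(-1 + X) (m(X, J) = (-1 + X)*X = X*(-1 + X))
m(-8, -8)*214 = -8*(-1 - 8)*214 = -8*(-9)*214 = 72*214 = 15408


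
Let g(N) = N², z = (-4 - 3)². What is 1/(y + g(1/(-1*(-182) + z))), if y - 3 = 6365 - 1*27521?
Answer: -53361/1128745232 ≈ -4.7275e-5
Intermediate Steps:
z = 49 (z = (-7)² = 49)
y = -21153 (y = 3 + (6365 - 1*27521) = 3 + (6365 - 27521) = 3 - 21156 = -21153)
1/(y + g(1/(-1*(-182) + z))) = 1/(-21153 + (1/(-1*(-182) + 49))²) = 1/(-21153 + (1/(182 + 49))²) = 1/(-21153 + (1/231)²) = 1/(-21153 + 1/53361) = 1/(-1128745232/53361) = -53361/1128745232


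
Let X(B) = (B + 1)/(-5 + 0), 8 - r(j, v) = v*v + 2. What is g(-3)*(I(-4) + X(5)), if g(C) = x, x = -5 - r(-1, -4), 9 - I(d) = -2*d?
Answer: -1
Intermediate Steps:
r(j, v) = 6 - v**2 (r(j, v) = 8 - (v*v + 2) = 8 - (v**2 + 2) = 8 - (2 + v**2) = 8 + (-2 - v**2) = 6 - v**2)
I(d) = 9 + 2*d (I(d) = 9 - (-2)*d = 9 + 2*d)
X(B) = -1/5 - B/5 (X(B) = (1 + B)/(-5) = (1 + B)*(-1/5) = -1/5 - B/5)
x = 5 (x = -5 - (6 - 1*(-4)**2) = -5 - (6 - 1*16) = -5 - (6 - 16) = -5 - 1*(-10) = -5 + 10 = 5)
g(C) = 5
g(-3)*(I(-4) + X(5)) = 5*((9 + 2*(-4)) + (-1/5 - 1/5*5)) = 5*((9 - 8) + (-1/5 - 1)) = 5*(1 - 6/5) = 5*(-1/5) = -1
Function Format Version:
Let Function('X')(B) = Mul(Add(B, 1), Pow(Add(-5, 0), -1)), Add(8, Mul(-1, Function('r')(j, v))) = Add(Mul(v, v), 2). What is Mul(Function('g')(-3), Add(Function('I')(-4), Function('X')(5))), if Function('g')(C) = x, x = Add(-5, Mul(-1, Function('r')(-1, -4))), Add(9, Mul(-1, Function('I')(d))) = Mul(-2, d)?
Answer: -1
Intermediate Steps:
Function('r')(j, v) = Add(6, Mul(-1, Pow(v, 2))) (Function('r')(j, v) = Add(8, Mul(-1, Add(Mul(v, v), 2))) = Add(8, Mul(-1, Add(Pow(v, 2), 2))) = Add(8, Mul(-1, Add(2, Pow(v, 2)))) = Add(8, Add(-2, Mul(-1, Pow(v, 2)))) = Add(6, Mul(-1, Pow(v, 2))))
Function('I')(d) = Add(9, Mul(2, d)) (Function('I')(d) = Add(9, Mul(-1, Mul(-2, d))) = Add(9, Mul(2, d)))
Function('X')(B) = Add(Rational(-1, 5), Mul(Rational(-1, 5), B)) (Function('X')(B) = Mul(Add(1, B), Pow(-5, -1)) = Mul(Add(1, B), Rational(-1, 5)) = Add(Rational(-1, 5), Mul(Rational(-1, 5), B)))
x = 5 (x = Add(-5, Mul(-1, Add(6, Mul(-1, Pow(-4, 2))))) = Add(-5, Mul(-1, Add(6, Mul(-1, 16)))) = Add(-5, Mul(-1, Add(6, -16))) = Add(-5, Mul(-1, -10)) = Add(-5, 10) = 5)
Function('g')(C) = 5
Mul(Function('g')(-3), Add(Function('I')(-4), Function('X')(5))) = Mul(5, Add(Add(9, Mul(2, -4)), Add(Rational(-1, 5), Mul(Rational(-1, 5), 5)))) = Mul(5, Add(Add(9, -8), Add(Rational(-1, 5), -1))) = Mul(5, Add(1, Rational(-6, 5))) = Mul(5, Rational(-1, 5)) = -1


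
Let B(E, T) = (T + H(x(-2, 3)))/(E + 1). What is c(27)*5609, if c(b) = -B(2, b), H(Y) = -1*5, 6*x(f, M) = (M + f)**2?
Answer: -123398/3 ≈ -41133.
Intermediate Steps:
x(f, M) = (M + f)**2/6
H(Y) = -5
B(E, T) = (-5 + T)/(1 + E) (B(E, T) = (T - 5)/(E + 1) = (-5 + T)/(1 + E))
c(b) = 5/3 - b/3 (c(b) = -(-5 + b)/(1 + 2) = -(-5 + b)/3 = -(-5/3 + b/3) = 5/3 - b/3)
c(27)*5609 = (5/3 - 1/3*27)*5609 = (5/3 - 9)*5609 = -22/3*5609 = -123398/3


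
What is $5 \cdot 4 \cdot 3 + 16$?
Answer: $76$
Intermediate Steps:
$5 \cdot 4 \cdot 3 + 16 = 5 \cdot 12 + 16 = 60 + 16 = 76$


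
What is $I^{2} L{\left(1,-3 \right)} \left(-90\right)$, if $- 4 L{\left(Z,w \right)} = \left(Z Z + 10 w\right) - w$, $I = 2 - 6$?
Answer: $-9360$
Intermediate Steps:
$I = -4$ ($I = 2 - 6 = -4$)
$L{\left(Z,w \right)} = - \frac{9 w}{4} - \frac{Z^{2}}{4}$ ($L{\left(Z,w \right)} = - \frac{\left(Z Z + 10 w\right) - w}{4} = - \frac{\left(Z^{2} + 10 w\right) - w}{4} = - \frac{Z^{2} + 9 w}{4} = - \frac{9 w}{4} - \frac{Z^{2}}{4}$)
$I^{2} L{\left(1,-3 \right)} \left(-90\right) = \left(-4\right)^{2} \left(\left(- \frac{9}{4}\right) \left(-3\right) - \frac{1^{2}}{4}\right) \left(-90\right) = 16 \left(\frac{27}{4} - \frac{1}{4}\right) \left(-90\right) = 16 \cdot \frac{13}{2} \left(-90\right) = 104 \left(-90\right) = -9360$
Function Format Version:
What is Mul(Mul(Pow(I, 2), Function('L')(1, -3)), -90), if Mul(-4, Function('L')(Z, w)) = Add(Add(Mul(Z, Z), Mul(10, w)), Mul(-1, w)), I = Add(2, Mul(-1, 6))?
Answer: -9360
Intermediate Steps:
I = -4 (I = Add(2, -6) = -4)
Function('L')(Z, w) = Add(Mul(Rational(-9, 4), w), Mul(Rational(-1, 4), Pow(Z, 2))) (Function('L')(Z, w) = Mul(Rational(-1, 4), Add(Add(Mul(Z, Z), Mul(10, w)), Mul(-1, w))) = Mul(Rational(-1, 4), Add(Add(Pow(Z, 2), Mul(10, w)), Mul(-1, w))) = Mul(Rational(-1, 4), Add(Pow(Z, 2), Mul(9, w))) = Add(Mul(Rational(-9, 4), w), Mul(Rational(-1, 4), Pow(Z, 2))))
Mul(Mul(Pow(I, 2), Function('L')(1, -3)), -90) = Mul(Mul(Pow(-4, 2), Add(Mul(Rational(-9, 4), -3), Mul(Rational(-1, 4), Pow(1, 2)))), -90) = Mul(Mul(16, Add(Rational(27, 4), Mul(Rational(-1, 4), 1))), -90) = Mul(Mul(16, Add(Rational(27, 4), Rational(-1, 4))), -90) = Mul(Mul(16, Rational(13, 2)), -90) = Mul(104, -90) = -9360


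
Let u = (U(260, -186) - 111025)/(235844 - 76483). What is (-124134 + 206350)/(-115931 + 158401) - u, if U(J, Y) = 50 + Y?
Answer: 8911515823/3384030835 ≈ 2.6334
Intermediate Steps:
u = -111161/159361 (u = ((50 - 186) - 111025)/(235844 - 76483) = (-136 - 111025)/159361 = -111161*1/159361 = -111161/159361 ≈ -0.69754)
(-124134 + 206350)/(-115931 + 158401) - u = (-124134 + 206350)/(-115931 + 158401) - 1*(-111161/159361) = 82216/42470 + 111161/159361 = 82216*(1/42470) + 111161/159361 = 41108/21235 + 111161/159361 = 8911515823/3384030835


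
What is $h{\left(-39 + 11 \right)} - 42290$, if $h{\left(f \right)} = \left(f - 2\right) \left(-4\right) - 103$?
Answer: $-42273$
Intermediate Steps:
$h{\left(f \right)} = -95 - 4 f$ ($h{\left(f \right)} = \left(-2 + f\right) \left(-4\right) - 103 = \left(8 - 4 f\right) - 103 = -95 - 4 f$)
$h{\left(-39 + 11 \right)} - 42290 = \left(-95 - 4 \left(-39 + 11\right)\right) - 42290 = \left(-95 - -112\right) - 42290 = \left(-95 + 112\right) - 42290 = 17 - 42290 = -42273$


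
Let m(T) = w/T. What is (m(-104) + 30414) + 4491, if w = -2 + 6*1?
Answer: 907529/26 ≈ 34905.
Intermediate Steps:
w = 4 (w = -2 + 6 = 4)
m(T) = 4/T
(m(-104) + 30414) + 4491 = (4/(-104) + 30414) + 4491 = (4*(-1/104) + 30414) + 4491 = (-1/26 + 30414) + 4491 = 790763/26 + 4491 = 907529/26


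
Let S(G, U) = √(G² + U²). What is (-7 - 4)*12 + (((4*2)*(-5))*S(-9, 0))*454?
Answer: -163572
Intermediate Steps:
(-7 - 4)*12 + (((4*2)*(-5))*S(-9, 0))*454 = (-7 - 4)*12 + (((4*2)*(-5))*√((-9)² + 0²))*454 = -11*12 + ((8*(-5))*√(81 + 0))*454 = -132 - 40*√81*454 = -132 - 40*9*454 = -132 - 360*454 = -132 - 163440 = -163572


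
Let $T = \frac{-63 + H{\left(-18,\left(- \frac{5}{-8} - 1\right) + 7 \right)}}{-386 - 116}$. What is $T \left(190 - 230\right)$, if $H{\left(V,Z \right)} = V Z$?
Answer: $- \frac{3645}{251} \approx -14.522$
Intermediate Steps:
$T = \frac{729}{2008}$ ($T = \frac{-63 - 18 \left(\left(- \frac{5}{-8} - 1\right) + 7\right)}{-386 - 116} = \frac{-63 - 18 \left(\left(\left(-5\right) \left(- \frac{1}{8}\right) - 1\right) + 7\right)}{-502} = \left(-63 - 18 \left(\left(\frac{5}{8} - 1\right) + 7\right)\right) \left(- \frac{1}{502}\right) = \left(-63 - 18 \left(- \frac{3}{8} + 7\right)\right) \left(- \frac{1}{502}\right) = \left(-63 - \frac{477}{4}\right) \left(- \frac{1}{502}\right) = \left(- \frac{729}{4}\right) \left(- \frac{1}{502}\right) = \frac{729}{2008} \approx 0.36305$)
$T \left(190 - 230\right) = \frac{729 \left(190 - 230\right)}{2008} = \frac{729}{2008} \left(-40\right) = - \frac{3645}{251}$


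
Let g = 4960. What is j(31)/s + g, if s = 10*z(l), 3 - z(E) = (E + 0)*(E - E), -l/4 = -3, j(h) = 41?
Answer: 148841/30 ≈ 4961.4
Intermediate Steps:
l = 12 (l = -4*(-3) = 12)
z(E) = 3 (z(E) = 3 - (E + 0)*(E - E) = 3 - E*0 = 3 - 1*0 = 3 + 0 = 3)
s = 30 (s = 10*3 = 30)
j(31)/s + g = 41/30 + 4960 = 148841/30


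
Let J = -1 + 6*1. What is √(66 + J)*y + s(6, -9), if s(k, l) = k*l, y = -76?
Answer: -54 - 76*√71 ≈ -694.39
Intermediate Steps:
J = 5 (J = -1 + 6 = 5)
√(66 + J)*y + s(6, -9) = √(66 + 5)*(-76) + 6*(-9) = √71*(-76) - 54 = -76*√71 - 54 = -54 - 76*√71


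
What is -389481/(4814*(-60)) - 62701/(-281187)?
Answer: 42542516929/27072684360 ≈ 1.5714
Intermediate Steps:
-389481/(4814*(-60)) - 62701/(-281187) = -389481/(-288840) - 62701*(-1/281187) = -389481*(-1/288840) + 62701/281187 = 129827/96280 + 62701/281187 = 42542516929/27072684360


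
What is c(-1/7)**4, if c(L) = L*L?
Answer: 1/5764801 ≈ 1.7347e-7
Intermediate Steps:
c(L) = L**2
c(-1/7)**4 = ((-1/7)**2)**4 = (1/49)**4 = 1/5764801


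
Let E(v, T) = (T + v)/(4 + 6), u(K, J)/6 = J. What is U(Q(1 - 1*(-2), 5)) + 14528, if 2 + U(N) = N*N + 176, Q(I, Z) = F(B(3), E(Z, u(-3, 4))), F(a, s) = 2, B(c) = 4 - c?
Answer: 14706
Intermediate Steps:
u(K, J) = 6*J
E(v, T) = T/10 + v/10 (E(v, T) = (T + v)/10 = (T + v)*(⅒) = T/10 + v/10)
Q(I, Z) = 2
U(N) = 174 + N² (U(N) = -2 + (N*N + 176) = -2 + (N² + 176) = -2 + (176 + N²) = 174 + N²)
U(Q(1 - 1*(-2), 5)) + 14528 = (174 + 2²) + 14528 = (174 + 4) + 14528 = 178 + 14528 = 14706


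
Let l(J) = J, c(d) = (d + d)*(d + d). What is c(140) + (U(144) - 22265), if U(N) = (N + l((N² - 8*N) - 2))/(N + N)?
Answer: 8093303/144 ≈ 56204.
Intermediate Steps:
c(d) = 4*d² (c(d) = (2*d)*(2*d) = 4*d²)
U(N) = (-2 + N² - 7*N)/(2*N) (U(N) = (N + ((N² - 8*N) - 2))/(N + N) = (N + (-2 + N² - 8*N))/((2*N)) = (-2 + N² - 7*N)*(1/(2*N)) = (-2 + N² - 7*N)/(2*N))
c(140) + (U(144) - 22265) = 4*140² + ((-7/2 + (½)*144 - 1/144) - 22265) = 4*19600 + ((-7/2 + 72 - 1*1/144) - 22265) = 78400 + ((-7/2 + 72 - 1/144) - 22265) = 78400 + (9863/144 - 22265) = 78400 - 3196297/144 = 8093303/144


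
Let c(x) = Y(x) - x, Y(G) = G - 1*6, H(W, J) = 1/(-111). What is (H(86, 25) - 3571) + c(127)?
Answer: -397048/111 ≈ -3577.0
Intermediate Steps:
H(W, J) = -1/111
Y(G) = -6 + G (Y(G) = G - 6 = -6 + G)
c(x) = -6 (c(x) = (-6 + x) - x = -6)
(H(86, 25) - 3571) + c(127) = (-1/111 - 3571) - 6 = -396382/111 - 6 = -397048/111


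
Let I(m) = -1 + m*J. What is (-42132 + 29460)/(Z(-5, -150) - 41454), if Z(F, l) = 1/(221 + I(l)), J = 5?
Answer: 6716160/21970621 ≈ 0.30569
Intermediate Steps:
I(m) = -1 + 5*m (I(m) = -1 + m*5 = -1 + 5*m)
Z(F, l) = 1/(220 + 5*l) (Z(F, l) = 1/(221 + (-1 + 5*l)) = 1/(220 + 5*l))
(-42132 + 29460)/(Z(-5, -150) - 41454) = (-42132 + 29460)/(1/(5*(44 - 150)) - 41454) = -12672/((1/5)/(-106) - 41454) = -12672/((1/5)*(-1/106) - 41454) = -12672/(-1/530 - 41454) = -12672/(-21970621/530) = -12672*(-530/21970621) = 6716160/21970621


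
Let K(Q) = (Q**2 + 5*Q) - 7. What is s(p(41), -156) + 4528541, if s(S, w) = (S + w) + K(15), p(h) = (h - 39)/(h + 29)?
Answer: 158503731/35 ≈ 4.5287e+6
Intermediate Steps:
p(h) = (-39 + h)/(29 + h)
K(Q) = -7 + Q**2 + 5*Q
s(S, w) = 293 + S + w (s(S, w) = (S + w) + (-7 + 15**2 + 5*15) = (S + w) + (-7 + 225 + 75) = (S + w) + 293 = 293 + S + w)
s(p(41), -156) + 4528541 = (293 + (-39 + 41)/(29 + 41) - 156) + 4528541 = (293 + 2/70 - 156) + 4528541 = (293 + (1/70)*2 - 156) + 4528541 = (293 + 1/35 - 156) + 4528541 = 4796/35 + 4528541 = 158503731/35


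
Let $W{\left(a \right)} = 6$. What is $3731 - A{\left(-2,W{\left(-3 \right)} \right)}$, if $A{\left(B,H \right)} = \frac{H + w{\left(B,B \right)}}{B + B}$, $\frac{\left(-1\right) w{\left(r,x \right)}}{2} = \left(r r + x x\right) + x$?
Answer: $\frac{7459}{2} \approx 3729.5$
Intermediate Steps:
$w{\left(r,x \right)} = - 2 x - 2 r^{2} - 2 x^{2}$ ($w{\left(r,x \right)} = - 2 \left(\left(r r + x x\right) + x\right) = - 2 \left(\left(r^{2} + x^{2}\right) + x\right) = - 2 \left(x + r^{2} + x^{2}\right) = - 2 x - 2 r^{2} - 2 x^{2}$)
$A{\left(B,H \right)} = \frac{H - 4 B^{2} - 2 B}{2 B}$ ($A{\left(B,H \right)} = \frac{H - \left(2 B + 4 B^{2}\right)}{B + B} = \frac{H - \left(2 B + 4 B^{2}\right)}{2 B} = \left(H - 4 B^{2} - 2 B\right) \frac{1}{2 B} = \frac{H - 4 B^{2} - 2 B}{2 B}$)
$3731 - A{\left(-2,W{\left(-3 \right)} \right)} = 3731 - \left(-1 - -4 + \frac{1}{2} \cdot 6 \frac{1}{-2}\right) = 3731 - \left(-1 + 4 + \frac{1}{2} \cdot 6 \left(- \frac{1}{2}\right)\right) = 3731 - \left(-1 + 4 - \frac{3}{2}\right) = 3731 - \frac{3}{2} = \frac{7459}{2}$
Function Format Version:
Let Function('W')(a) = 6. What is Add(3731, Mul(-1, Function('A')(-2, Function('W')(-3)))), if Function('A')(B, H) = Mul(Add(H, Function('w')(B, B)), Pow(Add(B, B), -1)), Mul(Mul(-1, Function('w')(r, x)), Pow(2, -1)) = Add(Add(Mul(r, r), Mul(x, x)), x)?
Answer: Rational(7459, 2) ≈ 3729.5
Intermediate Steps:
Function('w')(r, x) = Add(Mul(-2, x), Mul(-2, Pow(r, 2)), Mul(-2, Pow(x, 2))) (Function('w')(r, x) = Mul(-2, Add(Add(Mul(r, r), Mul(x, x)), x)) = Mul(-2, Add(Add(Pow(r, 2), Pow(x, 2)), x)) = Mul(-2, Add(x, Pow(r, 2), Pow(x, 2))) = Add(Mul(-2, x), Mul(-2, Pow(r, 2)), Mul(-2, Pow(x, 2))))
Function('A')(B, H) = Mul(Rational(1, 2), Pow(B, -1), Add(H, Mul(-4, Pow(B, 2)), Mul(-2, B))) (Function('A')(B, H) = Mul(Add(H, Add(Mul(-2, B), Mul(-2, Pow(B, 2)), Mul(-2, Pow(B, 2)))), Pow(Add(B, B), -1)) = Mul(Add(H, Add(Mul(-4, Pow(B, 2)), Mul(-2, B))), Pow(Mul(2, B), -1)) = Mul(Add(H, Mul(-4, Pow(B, 2)), Mul(-2, B)), Mul(Rational(1, 2), Pow(B, -1))) = Mul(Rational(1, 2), Pow(B, -1), Add(H, Mul(-4, Pow(B, 2)), Mul(-2, B))))
Add(3731, Mul(-1, Function('A')(-2, Function('W')(-3)))) = Add(3731, Mul(-1, Add(-1, Mul(-2, -2), Mul(Rational(1, 2), 6, Pow(-2, -1))))) = Add(3731, Mul(-1, Add(-1, 4, Mul(Rational(1, 2), 6, Rational(-1, 2))))) = Add(3731, Mul(-1, Add(-1, 4, Rational(-3, 2)))) = Add(3731, Mul(-1, Rational(3, 2))) = Add(3731, Rational(-3, 2)) = Rational(7459, 2)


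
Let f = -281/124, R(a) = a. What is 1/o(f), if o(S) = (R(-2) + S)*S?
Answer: 15376/148649 ≈ 0.10344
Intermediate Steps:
f = -281/124 (f = -281*1/124 = -281/124 ≈ -2.2661)
o(S) = S*(-2 + S) (o(S) = (-2 + S)*S = S*(-2 + S))
1/o(f) = 1/(-281*(-2 - 281/124)/124) = 1/(-281/124*(-529/124)) = 1/(148649/15376) = 15376/148649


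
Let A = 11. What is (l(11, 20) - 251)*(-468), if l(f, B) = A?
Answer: 112320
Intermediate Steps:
l(f, B) = 11
(l(11, 20) - 251)*(-468) = (11 - 251)*(-468) = -240*(-468) = 112320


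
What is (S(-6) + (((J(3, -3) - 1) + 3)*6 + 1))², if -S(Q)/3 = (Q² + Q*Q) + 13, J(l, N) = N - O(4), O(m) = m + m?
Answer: 94864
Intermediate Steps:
O(m) = 2*m
J(l, N) = -8 + N (J(l, N) = N - 2*4 = N - 1*8 = N - 8 = -8 + N)
S(Q) = -39 - 6*Q² (S(Q) = -3*((Q² + Q*Q) + 13) = -3*((Q² + Q²) + 13) = -3*(2*Q² + 13) = -3*(13 + 2*Q²) = -39 - 6*Q²)
(S(-6) + (((J(3, -3) - 1) + 3)*6 + 1))² = ((-39 - 6*(-6)²) + ((((-8 - 3) - 1) + 3)*6 + 1))² = ((-39 - 6*36) + (((-11 - 1) + 3)*6 + 1))² = ((-39 - 216) + ((-12 + 3)*6 + 1))² = (-255 + (-9*6 + 1))² = (-255 + (-54 + 1))² = (-255 - 53)² = (-308)² = 94864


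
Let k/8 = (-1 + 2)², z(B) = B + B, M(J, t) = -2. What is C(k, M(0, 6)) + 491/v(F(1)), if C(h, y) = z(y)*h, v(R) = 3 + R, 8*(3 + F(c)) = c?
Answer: 3896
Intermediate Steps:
F(c) = -3 + c/8
z(B) = 2*B
k = 8 (k = 8*(-1 + 2)² = 8*1² = 8*1 = 8)
C(h, y) = 2*h*y (C(h, y) = (2*y)*h = 2*h*y)
C(k, M(0, 6)) + 491/v(F(1)) = 2*8*(-2) + 491/(3 + (-3 + (⅛)*1)) = -32 + 491/(3 + (-3 + ⅛)) = -32 + 491/(3 - 23/8) = -32 + 491/(⅛) = -32 + 491*8 = -32 + 3928 = 3896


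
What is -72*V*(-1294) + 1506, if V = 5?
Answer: 467346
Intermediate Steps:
-72*V*(-1294) + 1506 = -72*5*(-1294) + 1506 = -360*(-1294) + 1506 = 465840 + 1506 = 467346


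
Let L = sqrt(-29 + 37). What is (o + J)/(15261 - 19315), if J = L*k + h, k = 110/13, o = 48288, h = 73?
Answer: -48361/4054 - 110*sqrt(2)/26351 ≈ -11.935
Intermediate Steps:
k = 110/13 (k = 110*(1/13) = 110/13 ≈ 8.4615)
L = 2*sqrt(2) (L = sqrt(8) = 2*sqrt(2) ≈ 2.8284)
J = 73 + 220*sqrt(2)/13 (J = (2*sqrt(2))*(110/13) + 73 = 220*sqrt(2)/13 + 73 = 73 + 220*sqrt(2)/13 ≈ 96.933)
(o + J)/(15261 - 19315) = (48288 + (73 + 220*sqrt(2)/13))/(15261 - 19315) = (48361 + 220*sqrt(2)/13)/(-4054) = (48361 + 220*sqrt(2)/13)*(-1/4054) = -48361/4054 - 110*sqrt(2)/26351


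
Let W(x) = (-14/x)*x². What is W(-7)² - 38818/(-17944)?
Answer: 86186497/8972 ≈ 9606.2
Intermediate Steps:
W(x) = -14*x
W(-7)² - 38818/(-17944) = (-14*(-7))² - 38818/(-17944) = 98² - 38818*(-1/17944) = 9604 + 19409/8972 = 86186497/8972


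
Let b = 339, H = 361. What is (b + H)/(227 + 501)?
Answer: 25/26 ≈ 0.96154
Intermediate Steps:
(b + H)/(227 + 501) = (339 + 361)/(227 + 501) = 700/728 = 700*(1/728) = 25/26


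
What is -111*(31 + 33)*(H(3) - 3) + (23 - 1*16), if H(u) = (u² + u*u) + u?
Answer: -127865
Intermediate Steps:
H(u) = u + 2*u² (H(u) = (u² + u²) + u = 2*u² + u = u + 2*u²)
-111*(31 + 33)*(H(3) - 3) + (23 - 1*16) = -111*(31 + 33)*(3*(1 + 2*3) - 3) + (23 - 1*16) = -7104*(3*(1 + 6) - 3) + (23 - 16) = -7104*(3*7 - 3) + 7 = -7104*(21 - 3) + 7 = -7104*18 + 7 = -111*1152 + 7 = -127872 + 7 = -127865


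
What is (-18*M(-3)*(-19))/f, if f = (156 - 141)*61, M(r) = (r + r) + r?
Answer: -1026/305 ≈ -3.3639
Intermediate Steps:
M(r) = 3*r (M(r) = 2*r + r = 3*r)
f = 915 (f = 15*61 = 915)
(-18*M(-3)*(-19))/f = (-54*(-3)*(-19))/915 = (-18*(-9)*(-19))*(1/915) = (162*(-19))*(1/915) = -3078*1/915 = -1026/305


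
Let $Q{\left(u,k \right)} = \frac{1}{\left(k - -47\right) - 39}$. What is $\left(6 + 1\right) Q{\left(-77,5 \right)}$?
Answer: $\frac{7}{13} \approx 0.53846$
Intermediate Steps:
$Q{\left(u,k \right)} = \frac{1}{8 + k}$ ($Q{\left(u,k \right)} = \frac{1}{\left(k + 47\right) - 39} = \frac{1}{\left(47 + k\right) - 39} = \frac{1}{8 + k}$)
$\left(6 + 1\right) Q{\left(-77,5 \right)} = \frac{6 + 1}{8 + 5} = \frac{7}{13}$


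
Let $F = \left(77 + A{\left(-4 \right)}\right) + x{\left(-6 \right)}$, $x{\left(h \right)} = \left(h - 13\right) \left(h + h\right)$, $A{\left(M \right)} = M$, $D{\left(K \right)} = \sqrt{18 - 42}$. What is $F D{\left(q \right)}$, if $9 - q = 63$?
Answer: $602 i \sqrt{6} \approx 1474.6 i$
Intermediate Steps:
$q = -54$ ($q = 9 - 63 = -54$)
$D{\left(K \right)} = 2 i \sqrt{6}$ ($D{\left(K \right)} = \sqrt{-24} = 2 i \sqrt{6}$)
$x{\left(h \right)} = 2 h \left(-13 + h\right)$ ($x{\left(h \right)} = \left(-13 + h\right) 2 h = 2 h \left(-13 + h\right)$)
$F = 301$ ($F = \left(77 - 4\right) + 2 \left(-6\right) \left(-13 - 6\right) = 73 + 2 \left(-6\right) \left(-19\right) = 73 + 228 = 301$)
$F D{\left(q \right)} = 301 \cdot 2 i \sqrt{6} = 602 i \sqrt{6}$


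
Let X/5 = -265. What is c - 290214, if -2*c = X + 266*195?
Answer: -630973/2 ≈ -3.1549e+5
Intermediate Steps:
X = -1325 (X = 5*(-265) = -1325)
c = -50545/2 (c = -(-1325 + 266*195)/2 = -(-1325 + 51870)/2 = -½*50545 = -50545/2 ≈ -25273.)
c - 290214 = -50545/2 - 290214 = -630973/2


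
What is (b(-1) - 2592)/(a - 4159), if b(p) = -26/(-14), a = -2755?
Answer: 18131/48398 ≈ 0.37462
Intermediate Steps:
b(p) = 13/7 (b(p) = -26*(-1/14) = 13/7)
(b(-1) - 2592)/(a - 4159) = (13/7 - 2592)/(-2755 - 4159) = -18131/7/(-6914) = -18131/7*(-1/6914) = 18131/48398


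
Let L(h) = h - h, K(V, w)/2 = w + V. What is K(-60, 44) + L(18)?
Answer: -32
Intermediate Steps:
K(V, w) = 2*V + 2*w (K(V, w) = 2*(w + V) = 2*(V + w) = 2*V + 2*w)
L(h) = 0
K(-60, 44) + L(18) = (2*(-60) + 2*44) + 0 = (-120 + 88) + 0 = -32 + 0 = -32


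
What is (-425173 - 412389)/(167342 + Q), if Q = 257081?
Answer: -837562/424423 ≈ -1.9734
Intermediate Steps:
(-425173 - 412389)/(167342 + Q) = (-425173 - 412389)/(167342 + 257081) = -837562/424423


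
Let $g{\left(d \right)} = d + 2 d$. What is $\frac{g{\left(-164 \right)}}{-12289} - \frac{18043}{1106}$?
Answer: $- \frac{221186275}{13591634} \approx -16.274$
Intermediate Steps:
$g{\left(d \right)} = 3 d$
$\frac{g{\left(-164 \right)}}{-12289} - \frac{18043}{1106} = \frac{3 \left(-164\right)}{-12289} - \frac{18043}{1106} = \left(-492\right) \left(- \frac{1}{12289}\right) - \frac{18043}{1106} = \frac{492}{12289} - \frac{18043}{1106} = - \frac{221186275}{13591634}$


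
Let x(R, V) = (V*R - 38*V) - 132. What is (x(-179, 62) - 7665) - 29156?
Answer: -50407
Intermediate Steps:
x(R, V) = -132 - 38*V + R*V (x(R, V) = (R*V - 38*V) - 132 = (-38*V + R*V) - 132 = -132 - 38*V + R*V)
(x(-179, 62) - 7665) - 29156 = ((-132 - 38*62 - 179*62) - 7665) - 29156 = ((-132 - 2356 - 11098) - 7665) - 29156 = (-13586 - 7665) - 29156 = -21251 - 29156 = -50407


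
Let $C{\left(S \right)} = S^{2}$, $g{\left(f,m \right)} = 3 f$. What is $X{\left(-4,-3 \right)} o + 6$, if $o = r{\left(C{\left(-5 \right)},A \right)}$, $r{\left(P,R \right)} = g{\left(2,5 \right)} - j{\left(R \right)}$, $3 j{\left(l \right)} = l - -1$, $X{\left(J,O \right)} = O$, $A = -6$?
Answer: $-17$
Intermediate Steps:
$j{\left(l \right)} = \frac{1}{3} + \frac{l}{3}$ ($j{\left(l \right)} = \frac{l - -1}{3} = \frac{l + 1}{3} = \frac{1 + l}{3} = \frac{1}{3} + \frac{l}{3}$)
$r{\left(P,R \right)} = \frac{17}{3} - \frac{R}{3}$ ($r{\left(P,R \right)} = 3 \cdot 2 - \left(\frac{1}{3} + \frac{R}{3}\right) = 6 - \left(\frac{1}{3} + \frac{R}{3}\right) = \frac{17}{3} - \frac{R}{3}$)
$o = \frac{23}{3}$ ($o = \frac{17}{3} - -2 = \frac{17}{3} + 2 = \frac{23}{3} \approx 7.6667$)
$X{\left(-4,-3 \right)} o + 6 = \left(-3\right) \frac{23}{3} + 6 = -23 + 6 = -17$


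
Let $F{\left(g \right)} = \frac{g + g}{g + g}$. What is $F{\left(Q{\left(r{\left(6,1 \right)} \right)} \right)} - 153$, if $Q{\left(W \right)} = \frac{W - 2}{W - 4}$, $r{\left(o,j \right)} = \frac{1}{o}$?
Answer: $-152$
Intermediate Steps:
$Q{\left(W \right)} = \frac{-2 + W}{-4 + W}$
$F{\left(g \right)} = 1$ ($F{\left(g \right)} = \frac{2 g}{2 g} = 2 g \frac{1}{2 g} = 1$)
$F{\left(Q{\left(r{\left(6,1 \right)} \right)} \right)} - 153 = 1 - 153 = -152$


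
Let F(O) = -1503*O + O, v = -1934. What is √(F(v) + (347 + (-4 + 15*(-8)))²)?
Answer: √2954597 ≈ 1718.9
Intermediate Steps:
F(O) = -1502*O
√(F(v) + (347 + (-4 + 15*(-8)))²) = √(-1502*(-1934) + (347 + (-4 + 15*(-8)))²) = √(2904868 + (347 + (-4 - 120))²) = √(2904868 + (347 - 124)²) = √(2904868 + 223²) = √(2904868 + 49729) = √2954597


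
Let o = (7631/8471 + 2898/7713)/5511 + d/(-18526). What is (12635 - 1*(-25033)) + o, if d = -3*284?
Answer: 4653175348987941899/123531104365757 ≈ 37668.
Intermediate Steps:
d = -852
o = 5709738607223/123531104365757 (o = (7631/8471 + 2898/7713)/5511 - 852/(-18526) = (7631*(1/8471) + 2898*(1/7713))*(1/5511) - 852*(-1/18526) = (7631/8471 + 322/857)*(1/5511) + 426/9263 = (9267429/7259647)*(1/5511) + 426/9263 = 3089143/13335971539 + 426/9263 = 5709738607223/123531104365757 ≈ 0.046221)
(12635 - 1*(-25033)) + o = (12635 - 1*(-25033)) + 5709738607223/123531104365757 = (12635 + 25033) + 5709738607223/123531104365757 = 37668 + 5709738607223/123531104365757 = 4653175348987941899/123531104365757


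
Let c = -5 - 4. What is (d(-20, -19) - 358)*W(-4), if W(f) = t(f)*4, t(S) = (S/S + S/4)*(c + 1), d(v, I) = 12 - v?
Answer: 0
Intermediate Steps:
c = -9
t(S) = -8 - 2*S (t(S) = (S/S + S/4)*(-9 + 1) = (1 + S*(1/4))*(-8) = (1 + S/4)*(-8) = -8 - 2*S)
W(f) = -32 - 8*f (W(f) = (-8 - 2*f)*4 = -32 - 8*f)
(d(-20, -19) - 358)*W(-4) = ((12 - 1*(-20)) - 358)*(-32 - 8*(-4)) = ((12 + 20) - 358)*(-32 + 32) = (32 - 358)*0 = -326*0 = 0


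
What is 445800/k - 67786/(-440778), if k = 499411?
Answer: 115175953223/110064690879 ≈ 1.0464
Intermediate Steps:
445800/k - 67786/(-440778) = 445800/499411 - 67786/(-440778) = 445800*(1/499411) - 67786*(-1/440778) = 445800/499411 + 33893/220389 = 115175953223/110064690879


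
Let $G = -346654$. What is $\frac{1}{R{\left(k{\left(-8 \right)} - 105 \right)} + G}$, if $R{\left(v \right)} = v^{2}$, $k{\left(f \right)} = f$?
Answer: $- \frac{1}{333885} \approx -2.995 \cdot 10^{-6}$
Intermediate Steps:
$\frac{1}{R{\left(k{\left(-8 \right)} - 105 \right)} + G} = \frac{1}{\left(-8 - 105\right)^{2} - 346654} = \frac{1}{\left(-113\right)^{2} - 346654} = \frac{1}{12769 - 346654} = \frac{1}{-333885} = - \frac{1}{333885}$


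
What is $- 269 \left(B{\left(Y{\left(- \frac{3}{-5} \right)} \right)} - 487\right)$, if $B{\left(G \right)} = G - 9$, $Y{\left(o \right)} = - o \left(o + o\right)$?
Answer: $\frac{3340442}{25} \approx 1.3362 \cdot 10^{5}$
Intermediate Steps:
$Y{\left(o \right)} = - 2 o^{2}$ ($Y{\left(o \right)} = - o 2 o = - 2 o^{2}$)
$B{\left(G \right)} = -9 + G$
$- 269 \left(B{\left(Y{\left(- \frac{3}{-5} \right)} \right)} - 487\right) = - 269 \left(\left(-9 - 2 \left(- \frac{3}{-5}\right)^{2}\right) - 487\right) = - 269 \left(\left(-9 - 2 \left(\left(-3\right) \left(- \frac{1}{5}\right)\right)^{2}\right) - 487\right) = - 269 \left(\left(-9 - 2 \left(\frac{3}{5}\right)^{2}\right) - 487\right) = - 269 \left(\left(-9 - \frac{18}{25}\right) - 487\right) = - 269 \left(- \frac{243}{25} - 487\right) = \left(-269\right) \left(- \frac{12418}{25}\right) = \frac{3340442}{25}$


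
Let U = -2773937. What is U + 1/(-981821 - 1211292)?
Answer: -6083557295882/2193113 ≈ -2.7739e+6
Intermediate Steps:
U + 1/(-981821 - 1211292) = -2773937 + 1/(-981821 - 1211292) = -2773937 + 1/(-2193113) = -2773937 - 1/2193113 = -6083557295882/2193113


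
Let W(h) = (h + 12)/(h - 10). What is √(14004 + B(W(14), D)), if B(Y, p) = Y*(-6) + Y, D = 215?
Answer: √55886/2 ≈ 118.20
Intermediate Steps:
W(h) = (12 + h)/(-10 + h)
B(Y, p) = -5*Y (B(Y, p) = -6*Y + Y = -5*Y)
√(14004 + B(W(14), D)) = √(14004 - 5*(12 + 14)/(-10 + 14)) = √(14004 - 5*26/4) = √(14004 - 5*13/2) = √(14004 - 65/2) = √(27943/2) = √55886/2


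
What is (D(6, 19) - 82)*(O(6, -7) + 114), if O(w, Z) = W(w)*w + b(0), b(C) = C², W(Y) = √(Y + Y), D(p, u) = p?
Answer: -8664 - 912*√3 ≈ -10244.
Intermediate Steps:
W(Y) = √2*√Y (W(Y) = √(2*Y) = √2*√Y)
O(w, Z) = √2*w^(3/2) (O(w, Z) = (√2*√w)*w + 0² = √2*w^(3/2) + 0 = √2*w^(3/2))
(D(6, 19) - 82)*(O(6, -7) + 114) = (6 - 82)*(√2*6^(3/2) + 114) = -76*(√2*(6*√6) + 114) = -76*(12*√3 + 114) = -76*(114 + 12*√3) = -8664 - 912*√3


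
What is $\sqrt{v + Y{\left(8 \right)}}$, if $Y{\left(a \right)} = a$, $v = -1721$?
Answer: $i \sqrt{1713} \approx 41.388 i$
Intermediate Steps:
$\sqrt{v + Y{\left(8 \right)}} = \sqrt{-1721 + 8} = \sqrt{-1713} = i \sqrt{1713}$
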